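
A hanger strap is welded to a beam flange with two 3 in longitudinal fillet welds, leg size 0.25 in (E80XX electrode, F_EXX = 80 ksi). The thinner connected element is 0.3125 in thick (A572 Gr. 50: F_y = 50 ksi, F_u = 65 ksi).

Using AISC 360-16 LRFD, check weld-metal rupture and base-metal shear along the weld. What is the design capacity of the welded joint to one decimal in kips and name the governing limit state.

38.2 kips (weld metal governs)

Weld metal: throat = 0.707×0.25 = 0.17675 in, L = 2×3 = 6 in. φR_n = 0.75 × 0.6 × 80 × 0.17675 × 6 = 38.2 kips.
Base metal shear (0.3125 in plate): yield φR_n = 1.0×0.6×50×0.3125×6 = 56.3 kips; rupture φR_n = 0.75×0.6×65×0.3125×6 = 54.8 kips; take 54.8 kips (rupture).
Governing: min(38.2, 54.8) = 38.2 kips → weld metal.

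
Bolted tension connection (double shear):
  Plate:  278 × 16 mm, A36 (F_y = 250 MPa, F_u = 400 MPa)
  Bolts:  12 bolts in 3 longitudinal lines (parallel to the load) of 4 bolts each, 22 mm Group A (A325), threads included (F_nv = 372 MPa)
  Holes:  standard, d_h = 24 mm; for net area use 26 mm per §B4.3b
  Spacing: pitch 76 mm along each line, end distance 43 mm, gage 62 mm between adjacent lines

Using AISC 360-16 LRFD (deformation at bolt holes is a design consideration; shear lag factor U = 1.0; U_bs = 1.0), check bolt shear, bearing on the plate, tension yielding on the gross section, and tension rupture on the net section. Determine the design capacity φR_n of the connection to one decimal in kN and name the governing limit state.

960.0 kN (net-section rupture governs)

Bolt shear: A_b = π(22)²/4 = 380.13 mm². φR_n = 0.75 × 372 × 380.13 × 12 × 2 = 2545.4 kN.
Bearing (16 mm plate, F_u = 400 MPa): end bolts L_c = 43 − 24/2 = 31, R_n = min(1.2×31×16×400, 2.4×22×16×400) = 238.08 kN/bolt; interior L_c = 76 − 24 = 52, R_n = 337.92 kN/bolt. φR_n = 0.75 × (3×238.08 + 9×337.92) = 2816.6 kN.
Tension yield (gross): A_g = 278×16 = 4448 mm². φR_n = 0.90 × 250 × 4448 = 1000.8 kN.
Tension rupture (net): A_n = (278 − 3×26)×16 = 3200 mm² (U = 1.0, A_e = A_n). φR_n = 0.75 × 400 × 3200 = 960.0 kN.
Governing: min(2545.4, 2816.6, 1000.8, 960.0) = 960.0 kN → net-section rupture.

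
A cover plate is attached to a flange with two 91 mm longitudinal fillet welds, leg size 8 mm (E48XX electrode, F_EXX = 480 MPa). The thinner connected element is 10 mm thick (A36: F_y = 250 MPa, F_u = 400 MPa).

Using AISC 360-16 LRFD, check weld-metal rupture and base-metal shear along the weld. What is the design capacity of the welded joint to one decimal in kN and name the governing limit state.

Weld metal: throat = 0.707×8 = 5.656 mm, L = 2×91 = 182 mm. φR_n = 0.75 × 0.6 × 480 × 5.656 × 182 = 222.3 kN.
Base metal shear (10 mm plate): yield φR_n = 1.0×0.6×250×10×182 = 273.0 kN; rupture φR_n = 0.75×0.6×400×10×182 = 327.6 kN; take 273.0 kN (yield).
Governing: min(222.3, 273.0) = 222.3 kN → weld metal.

222.3 kN (weld metal governs)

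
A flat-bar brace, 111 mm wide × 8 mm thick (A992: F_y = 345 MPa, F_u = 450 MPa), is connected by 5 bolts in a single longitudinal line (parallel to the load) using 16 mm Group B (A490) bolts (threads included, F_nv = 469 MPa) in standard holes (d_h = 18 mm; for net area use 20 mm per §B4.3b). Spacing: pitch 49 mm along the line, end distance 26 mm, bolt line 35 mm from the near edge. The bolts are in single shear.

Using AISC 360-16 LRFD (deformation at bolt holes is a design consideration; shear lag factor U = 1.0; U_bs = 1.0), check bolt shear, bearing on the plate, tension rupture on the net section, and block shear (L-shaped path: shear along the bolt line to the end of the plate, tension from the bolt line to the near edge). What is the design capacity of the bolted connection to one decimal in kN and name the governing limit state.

Bolt shear: A_b = π(16)²/4 = 201.06 mm². φR_n = 0.75 × 469 × 201.06 × 5 × 1 = 353.6 kN.
Bearing (8 mm plate, F_u = 450 MPa): end bolts L_c = 26 − 18/2 = 17, R_n = min(1.2×17×8×450, 2.4×16×8×450) = 73.44 kN/bolt; interior L_c = 49 − 18 = 31, R_n = 133.92 kN/bolt. φR_n = 0.75 × (1×73.44 + 4×133.92) = 456.8 kN.
Tension rupture (net): A_n = (111 − 1×20)×8 = 728 mm² (U = 1.0, A_e = A_n). φR_n = 0.75 × 450 × 728 = 245.7 kN.
Block shear: shear path 1×[26+4×49] = 1×222 mm, A_gv = 1776, A_nv = 1×(222 − 4.5×20)×8 = 1056 mm²; tension to near edge: (35 − 0.5×20)×8 = 200 mm². R_n = min(0.6×450×1056, 0.6×345×1776) + 1.0×450×200 = min(285.12, 367.63) + 90 = 375.12 kN. φR_n = 0.75 × 375.12 = 281.3 kN.
Governing: min(353.6, 456.8, 245.7, 281.3) = 245.7 kN → net-section rupture.

245.7 kN (net-section rupture governs)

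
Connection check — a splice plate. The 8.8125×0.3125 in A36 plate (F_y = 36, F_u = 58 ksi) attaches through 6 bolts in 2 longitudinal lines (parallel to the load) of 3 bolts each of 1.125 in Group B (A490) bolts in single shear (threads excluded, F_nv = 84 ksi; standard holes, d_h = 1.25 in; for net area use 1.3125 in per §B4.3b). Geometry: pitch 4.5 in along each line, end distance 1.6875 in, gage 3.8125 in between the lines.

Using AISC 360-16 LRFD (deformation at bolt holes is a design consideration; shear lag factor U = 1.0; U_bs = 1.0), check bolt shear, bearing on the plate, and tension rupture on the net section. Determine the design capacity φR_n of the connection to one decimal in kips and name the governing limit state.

Bolt shear: A_b = π(1.125)²/4 = 0.99402 in². φR_n = 0.75 × 84 × 0.99402 × 6 × 1 = 375.7 kips.
Bearing (0.3125 in plate, F_u = 58 ksi): end bolts L_c = 1.6875 − 1.25/2 = 1.0625, R_n = min(1.2×1.0625×0.3125×58, 2.4×1.125×0.3125×58) = 23.109 kips/bolt; interior L_c = 4.5 − 1.25 = 3.25, R_n = 48.938 kips/bolt. φR_n = 0.75 × (2×23.109 + 4×48.938) = 181.5 kips.
Tension rupture (net): A_n = (8.8125 − 2×1.3125)×0.3125 = 1.9336 in² (U = 1.0, A_e = A_n). φR_n = 0.75 × 58 × 1.9336 = 84.1 kips.
Governing: min(375.7, 181.5, 84.1) = 84.1 kips → net-section rupture.

84.1 kips (net-section rupture governs)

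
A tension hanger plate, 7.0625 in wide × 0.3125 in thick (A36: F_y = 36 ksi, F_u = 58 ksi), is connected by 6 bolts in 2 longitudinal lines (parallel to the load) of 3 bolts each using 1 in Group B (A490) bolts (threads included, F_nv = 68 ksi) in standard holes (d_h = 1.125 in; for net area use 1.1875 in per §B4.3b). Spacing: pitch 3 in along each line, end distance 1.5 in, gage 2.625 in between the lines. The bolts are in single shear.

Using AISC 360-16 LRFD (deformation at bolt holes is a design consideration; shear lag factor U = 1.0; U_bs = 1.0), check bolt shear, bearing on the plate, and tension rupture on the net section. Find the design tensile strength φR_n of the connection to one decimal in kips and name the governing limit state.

Bolt shear: A_b = π(1)²/4 = 0.7854 in². φR_n = 0.75 × 68 × 0.7854 × 6 × 1 = 240.3 kips.
Bearing (0.3125 in plate, F_u = 58 ksi): end bolts L_c = 1.5 − 1.125/2 = 0.9375, R_n = min(1.2×0.9375×0.3125×58, 2.4×1×0.3125×58) = 20.391 kips/bolt; interior L_c = 3 − 1.125 = 1.875, R_n = 40.781 kips/bolt. φR_n = 0.75 × (2×20.391 + 4×40.781) = 152.9 kips.
Tension rupture (net): A_n = (7.0625 − 2×1.1875)×0.3125 = 1.4648 in² (U = 1.0, A_e = A_n). φR_n = 0.75 × 58 × 1.4648 = 63.7 kips.
Governing: min(240.3, 152.9, 63.7) = 63.7 kips → net-section rupture.

63.7 kips (net-section rupture governs)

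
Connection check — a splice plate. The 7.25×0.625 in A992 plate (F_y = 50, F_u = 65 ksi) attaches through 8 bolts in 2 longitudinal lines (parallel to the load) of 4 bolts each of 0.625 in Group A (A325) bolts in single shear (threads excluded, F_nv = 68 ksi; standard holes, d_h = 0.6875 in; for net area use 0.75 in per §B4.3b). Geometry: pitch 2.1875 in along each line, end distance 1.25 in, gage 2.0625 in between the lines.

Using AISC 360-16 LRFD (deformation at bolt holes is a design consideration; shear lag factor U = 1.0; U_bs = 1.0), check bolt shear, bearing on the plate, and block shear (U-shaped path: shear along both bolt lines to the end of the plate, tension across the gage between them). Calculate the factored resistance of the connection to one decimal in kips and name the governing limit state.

Bolt shear: A_b = π(0.625)²/4 = 0.3068 in². φR_n = 0.75 × 68 × 0.3068 × 8 × 1 = 125.2 kips.
Bearing (0.625 in plate, F_u = 65 ksi): end bolts L_c = 1.25 − 0.6875/2 = 0.90625, R_n = min(1.2×0.90625×0.625×65, 2.4×0.625×0.625×65) = 44.18 kips/bolt; interior L_c = 2.1875 − 0.6875 = 1.5, R_n = 60.938 kips/bolt. φR_n = 0.75 × (2×44.18 + 6×60.938) = 340.5 kips.
Block shear: shear path 2×[1.25+3×2.1875] = 2×7.8125 in, A_gv = 9.7656, A_nv = 2×(7.8125 − 3.5×0.75)×0.625 = 6.4844 in²; tension across gage: (2.0625 − 1×0.75)×0.625 = 0.82031 in². R_n = min(0.6×65×6.4844, 0.6×50×9.7656) + 1.0×65×0.82031 = min(252.89, 292.97) + 53.32 = 306.21 kips. φR_n = 0.75 × 306.21 = 229.7 kips.
Governing: min(125.2, 340.5, 229.7) = 125.2 kips → bolt shear.

125.2 kips (bolt shear governs)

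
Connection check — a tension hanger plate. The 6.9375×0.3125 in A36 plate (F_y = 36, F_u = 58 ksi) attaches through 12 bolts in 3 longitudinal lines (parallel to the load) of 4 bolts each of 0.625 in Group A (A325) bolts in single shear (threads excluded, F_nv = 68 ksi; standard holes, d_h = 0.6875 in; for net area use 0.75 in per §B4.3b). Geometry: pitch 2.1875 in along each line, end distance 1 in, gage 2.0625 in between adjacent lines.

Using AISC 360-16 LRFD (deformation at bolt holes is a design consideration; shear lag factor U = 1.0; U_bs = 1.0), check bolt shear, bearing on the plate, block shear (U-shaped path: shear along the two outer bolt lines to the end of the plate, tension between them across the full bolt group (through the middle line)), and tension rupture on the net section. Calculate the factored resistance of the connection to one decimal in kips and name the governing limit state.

63.7 kips (net-section rupture governs)

Bolt shear: A_b = π(0.625)²/4 = 0.3068 in². φR_n = 0.75 × 68 × 0.3068 × 12 × 1 = 187.8 kips.
Bearing (0.3125 in plate, F_u = 58 ksi): end bolts L_c = 1 − 0.6875/2 = 0.65625, R_n = min(1.2×0.65625×0.3125×58, 2.4×0.625×0.3125×58) = 14.273 kips/bolt; interior L_c = 2.1875 − 0.6875 = 1.5, R_n = 27.188 kips/bolt. φR_n = 0.75 × (3×14.273 + 9×27.188) = 215.6 kips.
Block shear: shear path 2×[1+3×2.1875] = 2×7.5625 in, A_gv = 4.7266, A_nv = 2×(7.5625 − 3.5×0.75)×0.3125 = 3.0859 in²; tension across gage: (4.125 − 2×0.75)×0.3125 = 0.82031 in². R_n = min(0.6×58×3.0859, 0.6×36×4.7266) + 1.0×58×0.82031 = min(107.39, 102.09) + 47.578 = 149.67 kips. φR_n = 0.75 × 149.67 = 112.3 kips.
Tension rupture (net): A_n = (6.9375 − 3×0.75)×0.3125 = 1.4648 in² (U = 1.0, A_e = A_n). φR_n = 0.75 × 58 × 1.4648 = 63.7 kips.
Governing: min(187.8, 215.6, 112.3, 63.7) = 63.7 kips → net-section rupture.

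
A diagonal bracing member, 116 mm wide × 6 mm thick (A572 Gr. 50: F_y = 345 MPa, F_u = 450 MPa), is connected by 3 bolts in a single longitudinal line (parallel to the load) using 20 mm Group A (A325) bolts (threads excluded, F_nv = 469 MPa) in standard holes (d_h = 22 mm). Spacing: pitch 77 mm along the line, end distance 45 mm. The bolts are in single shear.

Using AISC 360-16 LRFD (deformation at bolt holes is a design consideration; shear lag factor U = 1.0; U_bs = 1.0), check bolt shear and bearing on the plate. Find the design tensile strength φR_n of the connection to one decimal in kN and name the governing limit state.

277.0 kN (bearing governs)

Bolt shear: A_b = π(20)²/4 = 314.16 mm². φR_n = 0.75 × 469 × 314.16 × 3 × 1 = 331.5 kN.
Bearing (6 mm plate, F_u = 450 MPa): end bolts L_c = 45 − 22/2 = 34, R_n = min(1.2×34×6×450, 2.4×20×6×450) = 110.16 kN/bolt; interior L_c = 77 − 22 = 55, R_n = 129.6 kN/bolt. φR_n = 0.75 × (1×110.16 + 2×129.6) = 277.0 kN.
Governing: min(331.5, 277.0) = 277.0 kN → bearing.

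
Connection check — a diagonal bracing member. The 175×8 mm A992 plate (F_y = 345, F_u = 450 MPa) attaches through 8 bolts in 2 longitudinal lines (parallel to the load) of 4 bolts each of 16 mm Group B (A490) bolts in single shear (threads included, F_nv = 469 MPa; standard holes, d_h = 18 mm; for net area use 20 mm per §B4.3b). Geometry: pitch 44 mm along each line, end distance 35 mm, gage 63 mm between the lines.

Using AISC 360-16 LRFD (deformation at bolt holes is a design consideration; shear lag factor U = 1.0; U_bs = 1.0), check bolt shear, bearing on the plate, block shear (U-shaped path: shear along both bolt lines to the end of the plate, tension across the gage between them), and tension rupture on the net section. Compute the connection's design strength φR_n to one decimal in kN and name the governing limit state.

364.5 kN (net-section rupture governs)

Bolt shear: A_b = π(16)²/4 = 201.06 mm². φR_n = 0.75 × 469 × 201.06 × 8 × 1 = 565.8 kN.
Bearing (8 mm plate, F_u = 450 MPa): end bolts L_c = 35 − 18/2 = 26, R_n = min(1.2×26×8×450, 2.4×16×8×450) = 112.32 kN/bolt; interior L_c = 44 − 18 = 26, R_n = 112.32 kN/bolt. φR_n = 0.75 × (2×112.32 + 6×112.32) = 673.9 kN.
Block shear: shear path 2×[35+3×44] = 2×167 mm, A_gv = 2672, A_nv = 2×(167 − 3.5×20)×8 = 1552 mm²; tension across gage: (63 − 1×20)×8 = 344 mm². R_n = min(0.6×450×1552, 0.6×345×2672) + 1.0×450×344 = min(419.04, 553.1) + 154.8 = 573.84 kN. φR_n = 0.75 × 573.84 = 430.4 kN.
Tension rupture (net): A_n = (175 − 2×20)×8 = 1080 mm² (U = 1.0, A_e = A_n). φR_n = 0.75 × 450 × 1080 = 364.5 kN.
Governing: min(565.8, 673.9, 430.4, 364.5) = 364.5 kN → net-section rupture.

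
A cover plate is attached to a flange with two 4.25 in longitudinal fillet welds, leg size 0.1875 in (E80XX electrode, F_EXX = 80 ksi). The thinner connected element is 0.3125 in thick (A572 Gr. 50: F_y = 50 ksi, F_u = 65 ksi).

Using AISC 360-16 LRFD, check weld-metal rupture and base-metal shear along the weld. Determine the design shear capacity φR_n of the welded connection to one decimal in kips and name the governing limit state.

Weld metal: throat = 0.707×0.1875 = 0.13256 in, L = 2×4.25 = 8.5 in. φR_n = 0.75 × 0.6 × 80 × 0.13256 × 8.5 = 40.6 kips.
Base metal shear (0.3125 in plate): yield φR_n = 1.0×0.6×50×0.3125×8.5 = 79.7 kips; rupture φR_n = 0.75×0.6×65×0.3125×8.5 = 77.7 kips; take 77.7 kips (rupture).
Governing: min(40.6, 77.7) = 40.6 kips → weld metal.

40.6 kips (weld metal governs)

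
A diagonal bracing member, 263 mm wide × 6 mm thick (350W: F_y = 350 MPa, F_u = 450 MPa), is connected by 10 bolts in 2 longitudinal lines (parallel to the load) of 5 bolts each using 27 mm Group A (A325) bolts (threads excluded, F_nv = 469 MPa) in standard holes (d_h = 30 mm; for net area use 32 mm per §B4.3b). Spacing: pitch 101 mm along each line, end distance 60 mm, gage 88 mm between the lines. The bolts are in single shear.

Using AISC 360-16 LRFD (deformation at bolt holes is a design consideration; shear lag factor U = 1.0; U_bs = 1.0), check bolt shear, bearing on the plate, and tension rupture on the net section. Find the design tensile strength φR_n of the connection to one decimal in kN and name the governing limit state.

Bolt shear: A_b = π(27)²/4 = 572.56 mm². φR_n = 0.75 × 469 × 572.56 × 10 × 1 = 2014.0 kN.
Bearing (6 mm plate, F_u = 450 MPa): end bolts L_c = 60 − 30/2 = 45, R_n = min(1.2×45×6×450, 2.4×27×6×450) = 145.8 kN/bolt; interior L_c = 101 − 30 = 71, R_n = 174.96 kN/bolt. φR_n = 0.75 × (2×145.8 + 8×174.96) = 1268.5 kN.
Tension rupture (net): A_n = (263 − 2×32)×6 = 1194 mm² (U = 1.0, A_e = A_n). φR_n = 0.75 × 450 × 1194 = 403.0 kN.
Governing: min(2014.0, 1268.5, 403.0) = 403.0 kN → net-section rupture.

403.0 kN (net-section rupture governs)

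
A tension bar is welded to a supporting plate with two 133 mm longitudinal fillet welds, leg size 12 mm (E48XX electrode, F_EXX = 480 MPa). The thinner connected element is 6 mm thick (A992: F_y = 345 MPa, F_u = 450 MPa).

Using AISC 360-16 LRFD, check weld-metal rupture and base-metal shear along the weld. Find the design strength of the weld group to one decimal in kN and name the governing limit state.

Weld metal: throat = 0.707×12 = 8.484 mm, L = 2×133 = 266 mm. φR_n = 0.75 × 0.6 × 480 × 8.484 × 266 = 487.5 kN.
Base metal shear (6 mm plate): yield φR_n = 1.0×0.6×345×6×266 = 330.4 kN; rupture φR_n = 0.75×0.6×450×6×266 = 323.2 kN; take 323.2 kN (rupture).
Governing: min(487.5, 323.2) = 323.2 kN → base-metal shear.

323.2 kN (base-metal shear governs)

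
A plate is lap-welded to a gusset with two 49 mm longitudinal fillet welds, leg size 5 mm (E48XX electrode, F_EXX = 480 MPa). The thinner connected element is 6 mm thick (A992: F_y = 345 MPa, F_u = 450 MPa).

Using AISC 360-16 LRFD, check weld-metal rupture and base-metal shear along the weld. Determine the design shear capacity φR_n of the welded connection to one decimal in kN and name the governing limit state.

Weld metal: throat = 0.707×5 = 3.535 mm, L = 2×49 = 98 mm. φR_n = 0.75 × 0.6 × 480 × 3.535 × 98 = 74.8 kN.
Base metal shear (6 mm plate): yield φR_n = 1.0×0.6×345×6×98 = 121.7 kN; rupture φR_n = 0.75×0.6×450×6×98 = 119.1 kN; take 119.1 kN (rupture).
Governing: min(74.8, 119.1) = 74.8 kN → weld metal.

74.8 kN (weld metal governs)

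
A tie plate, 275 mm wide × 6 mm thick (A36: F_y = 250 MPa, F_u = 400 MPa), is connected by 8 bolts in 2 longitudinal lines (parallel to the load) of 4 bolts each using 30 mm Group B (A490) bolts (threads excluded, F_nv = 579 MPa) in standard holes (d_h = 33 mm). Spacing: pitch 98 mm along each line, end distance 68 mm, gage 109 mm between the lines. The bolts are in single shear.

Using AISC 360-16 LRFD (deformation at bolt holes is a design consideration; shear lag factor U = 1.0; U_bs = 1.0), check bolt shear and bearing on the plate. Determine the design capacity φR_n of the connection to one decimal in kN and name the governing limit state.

Bolt shear: A_b = π(30)²/4 = 706.86 mm². φR_n = 0.75 × 579 × 706.86 × 8 × 1 = 2455.6 kN.
Bearing (6 mm plate, F_u = 400 MPa): end bolts L_c = 68 − 33/2 = 51.5, R_n = min(1.2×51.5×6×400, 2.4×30×6×400) = 148.32 kN/bolt; interior L_c = 98 − 33 = 65, R_n = 172.8 kN/bolt. φR_n = 0.75 × (2×148.32 + 6×172.8) = 1000.1 kN.
Governing: min(2455.6, 1000.1) = 1000.1 kN → bearing.

1000.1 kN (bearing governs)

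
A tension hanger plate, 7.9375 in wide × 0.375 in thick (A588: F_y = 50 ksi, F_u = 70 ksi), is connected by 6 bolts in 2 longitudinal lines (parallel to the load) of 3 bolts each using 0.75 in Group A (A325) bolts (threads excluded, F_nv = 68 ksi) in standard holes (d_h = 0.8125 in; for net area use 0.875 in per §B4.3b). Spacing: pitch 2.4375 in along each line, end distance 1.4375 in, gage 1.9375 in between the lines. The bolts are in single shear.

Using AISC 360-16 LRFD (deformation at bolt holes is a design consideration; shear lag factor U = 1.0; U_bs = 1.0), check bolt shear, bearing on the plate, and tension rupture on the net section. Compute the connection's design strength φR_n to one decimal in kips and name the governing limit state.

Bolt shear: A_b = π(0.75)²/4 = 0.44179 in². φR_n = 0.75 × 68 × 0.44179 × 6 × 1 = 135.2 kips.
Bearing (0.375 in plate, F_u = 70 ksi): end bolts L_c = 1.4375 − 0.8125/2 = 1.03125, R_n = min(1.2×1.03125×0.375×70, 2.4×0.75×0.375×70) = 32.484 kips/bolt; interior L_c = 2.4375 − 0.8125 = 1.625, R_n = 47.25 kips/bolt. φR_n = 0.75 × (2×32.484 + 4×47.25) = 190.5 kips.
Tension rupture (net): A_n = (7.9375 − 2×0.875)×0.375 = 2.3203 in² (U = 1.0, A_e = A_n). φR_n = 0.75 × 70 × 2.3203 = 121.8 kips.
Governing: min(135.2, 190.5, 121.8) = 121.8 kips → net-section rupture.

121.8 kips (net-section rupture governs)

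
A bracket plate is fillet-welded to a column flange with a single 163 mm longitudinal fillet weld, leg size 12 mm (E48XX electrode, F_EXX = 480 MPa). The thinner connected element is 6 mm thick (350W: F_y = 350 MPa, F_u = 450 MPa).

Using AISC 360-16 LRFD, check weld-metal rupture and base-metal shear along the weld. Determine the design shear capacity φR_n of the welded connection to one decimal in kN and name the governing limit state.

Weld metal: throat = 0.707×12 = 8.484 mm, L = 163 mm. φR_n = 0.75 × 0.6 × 480 × 8.484 × 163 = 298.7 kN.
Base metal shear (6 mm plate): yield φR_n = 1.0×0.6×350×6×163 = 205.4 kN; rupture φR_n = 0.75×0.6×450×6×163 = 198.0 kN; take 198.0 kN (rupture).
Governing: min(298.7, 198.0) = 198.0 kN → base-metal shear.

198.0 kN (base-metal shear governs)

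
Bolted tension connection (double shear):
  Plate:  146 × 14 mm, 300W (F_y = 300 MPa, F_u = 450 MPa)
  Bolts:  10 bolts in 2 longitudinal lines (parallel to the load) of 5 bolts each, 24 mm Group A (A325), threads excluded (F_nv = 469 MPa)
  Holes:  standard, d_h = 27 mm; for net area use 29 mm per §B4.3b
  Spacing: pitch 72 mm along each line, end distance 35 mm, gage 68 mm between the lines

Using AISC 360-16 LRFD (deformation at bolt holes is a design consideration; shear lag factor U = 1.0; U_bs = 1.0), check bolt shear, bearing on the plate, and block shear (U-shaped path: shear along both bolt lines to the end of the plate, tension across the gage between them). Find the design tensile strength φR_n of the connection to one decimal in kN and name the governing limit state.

1275.8 kN (block shear governs)

Bolt shear: A_b = π(24)²/4 = 452.39 mm². φR_n = 0.75 × 469 × 452.39 × 10 × 2 = 3182.6 kN.
Bearing (14 mm plate, F_u = 450 MPa): end bolts L_c = 35 − 27/2 = 21.5, R_n = min(1.2×21.5×14×450, 2.4×24×14×450) = 162.54 kN/bolt; interior L_c = 72 − 27 = 45, R_n = 340.2 kN/bolt. φR_n = 0.75 × (2×162.54 + 8×340.2) = 2285.0 kN.
Block shear: shear path 2×[35+4×72] = 2×323 mm, A_gv = 9044, A_nv = 2×(323 − 4.5×29)×14 = 5390 mm²; tension across gage: (68 − 1×29)×14 = 546 mm². R_n = min(0.6×450×5390, 0.6×300×9044) + 1.0×450×546 = min(1455.3, 1627.9) + 245.7 = 1701 kN. φR_n = 0.75 × 1701 = 1275.8 kN.
Governing: min(3182.6, 2285.0, 1275.8) = 1275.8 kN → block shear.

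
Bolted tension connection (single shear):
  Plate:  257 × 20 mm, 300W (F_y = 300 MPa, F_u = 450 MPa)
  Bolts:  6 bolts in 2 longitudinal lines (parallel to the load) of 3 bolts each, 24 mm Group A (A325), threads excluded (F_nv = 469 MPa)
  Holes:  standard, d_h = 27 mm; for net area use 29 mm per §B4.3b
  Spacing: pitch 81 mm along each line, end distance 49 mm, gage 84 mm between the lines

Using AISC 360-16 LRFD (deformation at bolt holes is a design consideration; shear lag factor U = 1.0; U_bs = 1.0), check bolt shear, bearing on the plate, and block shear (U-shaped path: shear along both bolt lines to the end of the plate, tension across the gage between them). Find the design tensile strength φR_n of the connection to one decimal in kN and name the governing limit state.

Bolt shear: A_b = π(24)²/4 = 452.39 mm². φR_n = 0.75 × 469 × 452.39 × 6 × 1 = 954.8 kN.
Bearing (20 mm plate, F_u = 450 MPa): end bolts L_c = 49 − 27/2 = 35.5, R_n = min(1.2×35.5×20×450, 2.4×24×20×450) = 383.4 kN/bolt; interior L_c = 81 − 27 = 54, R_n = 518.4 kN/bolt. φR_n = 0.75 × (2×383.4 + 4×518.4) = 2130.3 kN.
Block shear: shear path 2×[49+2×81] = 2×211 mm, A_gv = 8440, A_nv = 2×(211 − 2.5×29)×20 = 5540 mm²; tension across gage: (84 − 1×29)×20 = 1100 mm². R_n = min(0.6×450×5540, 0.6×300×8440) + 1.0×450×1100 = min(1495.8, 1519.2) + 495 = 1990.8 kN. φR_n = 0.75 × 1990.8 = 1493.1 kN.
Governing: min(954.8, 2130.3, 1493.1) = 954.8 kN → bolt shear.

954.8 kN (bolt shear governs)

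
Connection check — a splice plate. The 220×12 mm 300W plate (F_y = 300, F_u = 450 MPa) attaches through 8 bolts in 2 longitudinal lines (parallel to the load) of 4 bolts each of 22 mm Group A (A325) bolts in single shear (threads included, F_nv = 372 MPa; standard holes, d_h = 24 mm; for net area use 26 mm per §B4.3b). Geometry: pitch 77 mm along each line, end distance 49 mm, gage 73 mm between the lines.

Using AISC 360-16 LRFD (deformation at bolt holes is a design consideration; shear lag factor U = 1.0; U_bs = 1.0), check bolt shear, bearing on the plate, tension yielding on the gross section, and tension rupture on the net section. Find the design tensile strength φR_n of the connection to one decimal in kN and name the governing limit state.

Bolt shear: A_b = π(22)²/4 = 380.13 mm². φR_n = 0.75 × 372 × 380.13 × 8 × 1 = 848.5 kN.
Bearing (12 mm plate, F_u = 450 MPa): end bolts L_c = 49 − 24/2 = 37, R_n = min(1.2×37×12×450, 2.4×22×12×450) = 239.76 kN/bolt; interior L_c = 77 − 24 = 53, R_n = 285.12 kN/bolt. φR_n = 0.75 × (2×239.76 + 6×285.12) = 1642.7 kN.
Tension yield (gross): A_g = 220×12 = 2640 mm². φR_n = 0.90 × 300 × 2640 = 712.8 kN.
Tension rupture (net): A_n = (220 − 2×26)×12 = 2016 mm² (U = 1.0, A_e = A_n). φR_n = 0.75 × 450 × 2016 = 680.4 kN.
Governing: min(848.5, 1642.7, 712.8, 680.4) = 680.4 kN → net-section rupture.

680.4 kN (net-section rupture governs)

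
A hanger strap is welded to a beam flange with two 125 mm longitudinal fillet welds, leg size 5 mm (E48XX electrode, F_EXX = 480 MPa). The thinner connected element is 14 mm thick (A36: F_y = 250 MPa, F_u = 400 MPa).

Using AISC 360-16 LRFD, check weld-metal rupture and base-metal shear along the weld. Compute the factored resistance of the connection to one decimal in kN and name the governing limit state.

Weld metal: throat = 0.707×5 = 3.535 mm, L = 2×125 = 250 mm. φR_n = 0.75 × 0.6 × 480 × 3.535 × 250 = 190.9 kN.
Base metal shear (14 mm plate): yield φR_n = 1.0×0.6×250×14×250 = 525.0 kN; rupture φR_n = 0.75×0.6×400×14×250 = 630.0 kN; take 525.0 kN (yield).
Governing: min(190.9, 525.0) = 190.9 kN → weld metal.

190.9 kN (weld metal governs)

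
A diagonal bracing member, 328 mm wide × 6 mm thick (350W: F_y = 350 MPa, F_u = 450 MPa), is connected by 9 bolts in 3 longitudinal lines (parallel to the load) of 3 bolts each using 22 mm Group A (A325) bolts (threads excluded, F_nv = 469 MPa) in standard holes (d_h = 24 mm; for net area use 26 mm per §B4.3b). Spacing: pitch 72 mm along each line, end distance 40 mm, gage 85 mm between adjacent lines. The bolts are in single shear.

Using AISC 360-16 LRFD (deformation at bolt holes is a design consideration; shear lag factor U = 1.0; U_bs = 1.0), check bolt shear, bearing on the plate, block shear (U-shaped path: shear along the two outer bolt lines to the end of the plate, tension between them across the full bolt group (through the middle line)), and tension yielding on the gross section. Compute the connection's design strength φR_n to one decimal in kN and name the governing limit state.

Bolt shear: A_b = π(22)²/4 = 380.13 mm². φR_n = 0.75 × 469 × 380.13 × 9 × 1 = 1203.4 kN.
Bearing (6 mm plate, F_u = 450 MPa): end bolts L_c = 40 − 24/2 = 28, R_n = min(1.2×28×6×450, 2.4×22×6×450) = 90.72 kN/bolt; interior L_c = 72 − 24 = 48, R_n = 142.56 kN/bolt. φR_n = 0.75 × (3×90.72 + 6×142.56) = 845.6 kN.
Block shear: shear path 2×[40+2×72] = 2×184 mm, A_gv = 2208, A_nv = 2×(184 − 2.5×26)×6 = 1428 mm²; tension across gage: (170 − 2×26)×6 = 708 mm². R_n = min(0.6×450×1428, 0.6×350×2208) + 1.0×450×708 = min(385.56, 463.68) + 318.6 = 704.16 kN. φR_n = 0.75 × 704.16 = 528.1 kN.
Tension yield (gross): A_g = 328×6 = 1968 mm². φR_n = 0.90 × 350 × 1968 = 619.9 kN.
Governing: min(1203.4, 845.6, 528.1, 619.9) = 528.1 kN → block shear.

528.1 kN (block shear governs)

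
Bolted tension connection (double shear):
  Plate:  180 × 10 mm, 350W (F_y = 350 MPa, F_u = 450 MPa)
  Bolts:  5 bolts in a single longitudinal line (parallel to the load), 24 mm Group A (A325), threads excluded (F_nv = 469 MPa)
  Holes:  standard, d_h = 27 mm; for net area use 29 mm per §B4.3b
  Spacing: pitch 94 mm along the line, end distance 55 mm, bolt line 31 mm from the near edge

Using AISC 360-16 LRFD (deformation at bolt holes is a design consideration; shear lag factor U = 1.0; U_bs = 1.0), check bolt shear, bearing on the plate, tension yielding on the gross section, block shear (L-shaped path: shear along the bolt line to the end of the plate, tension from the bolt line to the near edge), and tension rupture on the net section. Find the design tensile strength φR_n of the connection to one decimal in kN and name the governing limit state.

509.6 kN (net-section rupture governs)

Bolt shear: A_b = π(24)²/4 = 452.39 mm². φR_n = 0.75 × 469 × 452.39 × 5 × 2 = 1591.3 kN.
Bearing (10 mm plate, F_u = 450 MPa): end bolts L_c = 55 − 27/2 = 41.5, R_n = min(1.2×41.5×10×450, 2.4×24×10×450) = 224.1 kN/bolt; interior L_c = 94 − 27 = 67, R_n = 259.2 kN/bolt. φR_n = 0.75 × (1×224.1 + 4×259.2) = 945.7 kN.
Tension yield (gross): A_g = 180×10 = 1800 mm². φR_n = 0.90 × 350 × 1800 = 567.0 kN.
Block shear: shear path 1×[55+4×94] = 1×431 mm, A_gv = 4310, A_nv = 1×(431 − 4.5×29)×10 = 3005 mm²; tension to near edge: (31 − 0.5×29)×10 = 165 mm². R_n = min(0.6×450×3005, 0.6×350×4310) + 1.0×450×165 = min(811.35, 905.1) + 74.25 = 885.6 kN. φR_n = 0.75 × 885.6 = 664.2 kN.
Tension rupture (net): A_n = (180 − 1×29)×10 = 1510 mm² (U = 1.0, A_e = A_n). φR_n = 0.75 × 450 × 1510 = 509.6 kN.
Governing: min(1591.3, 945.7, 567.0, 664.2, 509.6) = 509.6 kN → net-section rupture.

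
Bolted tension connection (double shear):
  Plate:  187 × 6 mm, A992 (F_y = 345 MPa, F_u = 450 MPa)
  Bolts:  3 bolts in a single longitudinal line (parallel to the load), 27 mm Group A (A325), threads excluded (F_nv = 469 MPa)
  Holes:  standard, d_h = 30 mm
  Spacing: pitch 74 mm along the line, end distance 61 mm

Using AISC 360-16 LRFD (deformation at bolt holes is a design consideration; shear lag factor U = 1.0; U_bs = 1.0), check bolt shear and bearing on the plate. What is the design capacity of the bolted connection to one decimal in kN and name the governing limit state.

325.6 kN (bearing governs)

Bolt shear: A_b = π(27)²/4 = 572.56 mm². φR_n = 0.75 × 469 × 572.56 × 3 × 2 = 1208.4 kN.
Bearing (6 mm plate, F_u = 450 MPa): end bolts L_c = 61 − 30/2 = 46, R_n = min(1.2×46×6×450, 2.4×27×6×450) = 149.04 kN/bolt; interior L_c = 74 − 30 = 44, R_n = 142.56 kN/bolt. φR_n = 0.75 × (1×149.04 + 2×142.56) = 325.6 kN.
Governing: min(1208.4, 325.6) = 325.6 kN → bearing.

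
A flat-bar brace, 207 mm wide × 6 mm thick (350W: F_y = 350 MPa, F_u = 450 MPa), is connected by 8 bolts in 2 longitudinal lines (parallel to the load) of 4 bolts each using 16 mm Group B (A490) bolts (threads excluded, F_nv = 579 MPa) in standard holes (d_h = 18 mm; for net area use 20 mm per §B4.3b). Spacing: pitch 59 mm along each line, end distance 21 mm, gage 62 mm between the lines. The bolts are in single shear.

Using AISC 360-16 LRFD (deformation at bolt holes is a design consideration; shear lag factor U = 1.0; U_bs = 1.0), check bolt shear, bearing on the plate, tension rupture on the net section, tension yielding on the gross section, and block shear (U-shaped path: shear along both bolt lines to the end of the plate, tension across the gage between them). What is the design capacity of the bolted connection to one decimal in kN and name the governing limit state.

338.2 kN (net-section rupture governs)

Bolt shear: A_b = π(16)²/4 = 201.06 mm². φR_n = 0.75 × 579 × 201.06 × 8 × 1 = 698.5 kN.
Bearing (6 mm plate, F_u = 450 MPa): end bolts L_c = 21 − 18/2 = 12, R_n = min(1.2×12×6×450, 2.4×16×6×450) = 38.88 kN/bolt; interior L_c = 59 − 18 = 41, R_n = 103.68 kN/bolt. φR_n = 0.75 × (2×38.88 + 6×103.68) = 524.9 kN.
Tension rupture (net): A_n = (207 − 2×20)×6 = 1002 mm² (U = 1.0, A_e = A_n). φR_n = 0.75 × 450 × 1002 = 338.2 kN.
Tension yield (gross): A_g = 207×6 = 1242 mm². φR_n = 0.90 × 350 × 1242 = 391.2 kN.
Block shear: shear path 2×[21+3×59] = 2×198 mm, A_gv = 2376, A_nv = 2×(198 − 3.5×20)×6 = 1536 mm²; tension across gage: (62 − 1×20)×6 = 252 mm². R_n = min(0.6×450×1536, 0.6×350×2376) + 1.0×450×252 = min(414.72, 498.96) + 113.4 = 528.12 kN. φR_n = 0.75 × 528.12 = 396.1 kN.
Governing: min(698.5, 524.9, 338.2, 391.2, 396.1) = 338.2 kN → net-section rupture.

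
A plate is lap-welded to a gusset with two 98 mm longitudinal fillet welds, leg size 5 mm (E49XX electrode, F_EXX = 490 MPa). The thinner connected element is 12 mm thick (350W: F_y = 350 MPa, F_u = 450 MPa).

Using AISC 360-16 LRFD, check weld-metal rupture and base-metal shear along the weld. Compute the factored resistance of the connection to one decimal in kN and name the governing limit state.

Weld metal: throat = 0.707×5 = 3.535 mm, L = 2×98 = 196 mm. φR_n = 0.75 × 0.6 × 490 × 3.535 × 196 = 152.8 kN.
Base metal shear (12 mm plate): yield φR_n = 1.0×0.6×350×12×196 = 493.9 kN; rupture φR_n = 0.75×0.6×450×12×196 = 476.3 kN; take 476.3 kN (rupture).
Governing: min(152.8, 476.3) = 152.8 kN → weld metal.

152.8 kN (weld metal governs)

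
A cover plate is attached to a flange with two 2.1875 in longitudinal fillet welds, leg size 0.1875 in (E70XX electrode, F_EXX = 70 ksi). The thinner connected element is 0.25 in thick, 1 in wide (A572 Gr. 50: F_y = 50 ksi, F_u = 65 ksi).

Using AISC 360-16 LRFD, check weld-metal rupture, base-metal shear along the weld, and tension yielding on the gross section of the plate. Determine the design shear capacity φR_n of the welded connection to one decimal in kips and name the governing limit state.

Weld metal: throat = 0.707×0.1875 = 0.13256 in, L = 2×2.1875 = 4.375 in. φR_n = 0.75 × 0.6 × 70 × 0.13256 × 4.375 = 18.3 kips.
Base metal shear (0.25 in plate): yield φR_n = 1.0×0.6×50×0.25×4.375 = 32.8 kips; rupture φR_n = 0.75×0.6×65×0.25×4.375 = 32.0 kips; take 32.0 kips (rupture).
Tension yield (gross): A_g = 1×0.25 = 0.25 in². φR_n = 0.90 × 50 × 0.25 = 11.3 kips.
Governing: min(18.3, 32.0, 11.3) = 11.3 kips → gross-section yield.

11.3 kips (gross-section yield governs)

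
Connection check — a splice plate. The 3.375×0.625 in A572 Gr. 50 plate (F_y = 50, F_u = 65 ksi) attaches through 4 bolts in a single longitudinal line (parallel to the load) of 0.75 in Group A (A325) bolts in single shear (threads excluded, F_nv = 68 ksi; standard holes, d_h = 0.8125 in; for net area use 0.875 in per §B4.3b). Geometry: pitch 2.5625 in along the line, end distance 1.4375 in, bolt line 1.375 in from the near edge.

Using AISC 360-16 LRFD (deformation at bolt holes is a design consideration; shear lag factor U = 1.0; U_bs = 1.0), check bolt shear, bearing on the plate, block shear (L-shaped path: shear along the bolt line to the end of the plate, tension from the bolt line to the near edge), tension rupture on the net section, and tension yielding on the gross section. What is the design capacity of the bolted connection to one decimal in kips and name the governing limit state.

76.2 kips (net-section rupture governs)

Bolt shear: A_b = π(0.75)²/4 = 0.44179 in². φR_n = 0.75 × 68 × 0.44179 × 4 × 1 = 90.1 kips.
Bearing (0.625 in plate, F_u = 65 ksi): end bolts L_c = 1.4375 − 0.8125/2 = 1.03125, R_n = min(1.2×1.03125×0.625×65, 2.4×0.75×0.625×65) = 50.273 kips/bolt; interior L_c = 2.5625 − 0.8125 = 1.75, R_n = 73.125 kips/bolt. φR_n = 0.75 × (1×50.273 + 3×73.125) = 202.2 kips.
Block shear: shear path 1×[1.4375+3×2.5625] = 1×9.125 in, A_gv = 5.7031, A_nv = 1×(9.125 − 3.5×0.875)×0.625 = 3.7891 in²; tension to near edge: (1.375 − 0.5×0.875)×0.625 = 0.58594 in². R_n = min(0.6×65×3.7891, 0.6×50×5.7031) + 1.0×65×0.58594 = min(147.77, 171.09) + 38.086 = 185.86 kips. φR_n = 0.75 × 185.86 = 139.4 kips.
Tension rupture (net): A_n = (3.375 − 1×0.875)×0.625 = 1.5625 in² (U = 1.0, A_e = A_n). φR_n = 0.75 × 65 × 1.5625 = 76.2 kips.
Tension yield (gross): A_g = 3.375×0.625 = 2.1094 in². φR_n = 0.90 × 50 × 2.1094 = 94.9 kips.
Governing: min(90.1, 202.2, 139.4, 76.2, 94.9) = 76.2 kips → net-section rupture.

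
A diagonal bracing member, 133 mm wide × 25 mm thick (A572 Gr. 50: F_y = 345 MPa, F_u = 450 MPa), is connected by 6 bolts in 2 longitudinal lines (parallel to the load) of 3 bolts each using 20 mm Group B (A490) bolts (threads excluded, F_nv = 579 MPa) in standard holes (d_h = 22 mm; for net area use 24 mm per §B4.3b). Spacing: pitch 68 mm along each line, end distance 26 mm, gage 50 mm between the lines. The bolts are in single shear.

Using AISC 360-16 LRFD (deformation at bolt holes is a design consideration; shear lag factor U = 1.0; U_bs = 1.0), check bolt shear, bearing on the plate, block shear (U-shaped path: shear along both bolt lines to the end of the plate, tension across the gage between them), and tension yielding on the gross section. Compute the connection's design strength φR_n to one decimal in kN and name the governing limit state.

Bolt shear: A_b = π(20)²/4 = 314.16 mm². φR_n = 0.75 × 579 × 314.16 × 6 × 1 = 818.5 kN.
Bearing (25 mm plate, F_u = 450 MPa): end bolts L_c = 26 − 22/2 = 15, R_n = min(1.2×15×25×450, 2.4×20×25×450) = 202.5 kN/bolt; interior L_c = 68 − 22 = 46, R_n = 540 kN/bolt. φR_n = 0.75 × (2×202.5 + 4×540) = 1923.8 kN.
Block shear: shear path 2×[26+2×68] = 2×162 mm, A_gv = 8100, A_nv = 2×(162 − 2.5×24)×25 = 5100 mm²; tension across gage: (50 − 1×24)×25 = 650 mm². R_n = min(0.6×450×5100, 0.6×345×8100) + 1.0×450×650 = min(1377, 1676.7) + 292.5 = 1669.5 kN. φR_n = 0.75 × 1669.5 = 1252.1 kN.
Tension yield (gross): A_g = 133×25 = 3325 mm². φR_n = 0.90 × 345 × 3325 = 1032.4 kN.
Governing: min(818.5, 1923.8, 1252.1, 1032.4) = 818.5 kN → bolt shear.

818.5 kN (bolt shear governs)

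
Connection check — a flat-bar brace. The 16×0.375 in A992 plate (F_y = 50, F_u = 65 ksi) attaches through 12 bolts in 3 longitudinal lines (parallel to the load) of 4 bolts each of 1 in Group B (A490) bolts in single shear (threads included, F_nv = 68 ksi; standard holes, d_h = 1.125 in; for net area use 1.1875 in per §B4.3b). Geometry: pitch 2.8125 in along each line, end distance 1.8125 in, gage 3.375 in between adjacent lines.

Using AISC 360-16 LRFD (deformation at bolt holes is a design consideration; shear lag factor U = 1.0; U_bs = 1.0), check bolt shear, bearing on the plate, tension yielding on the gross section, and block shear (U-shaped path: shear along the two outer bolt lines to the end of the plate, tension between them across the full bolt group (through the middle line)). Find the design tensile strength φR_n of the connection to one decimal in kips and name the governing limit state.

Bolt shear: A_b = π(1)²/4 = 0.7854 in². φR_n = 0.75 × 68 × 0.7854 × 12 × 1 = 480.7 kips.
Bearing (0.375 in plate, F_u = 65 ksi): end bolts L_c = 1.8125 − 1.125/2 = 1.25, R_n = min(1.2×1.25×0.375×65, 2.4×1×0.375×65) = 36.563 kips/bolt; interior L_c = 2.8125 − 1.125 = 1.6875, R_n = 49.359 kips/bolt. φR_n = 0.75 × (3×36.563 + 9×49.359) = 415.4 kips.
Tension yield (gross): A_g = 16×0.375 = 6 in². φR_n = 0.90 × 50 × 6 = 270.0 kips.
Block shear: shear path 2×[1.8125+3×2.8125] = 2×10.25 in, A_gv = 7.6875, A_nv = 2×(10.25 − 3.5×1.1875)×0.375 = 4.5703 in²; tension across gage: (6.75 − 2×1.1875)×0.375 = 1.6406 in². R_n = min(0.6×65×4.5703, 0.6×50×7.6875) + 1.0×65×1.6406 = min(178.24, 230.63) + 106.64 = 284.88 kips. φR_n = 0.75 × 284.88 = 213.7 kips.
Governing: min(480.7, 415.4, 270.0, 213.7) = 213.7 kips → block shear.

213.7 kips (block shear governs)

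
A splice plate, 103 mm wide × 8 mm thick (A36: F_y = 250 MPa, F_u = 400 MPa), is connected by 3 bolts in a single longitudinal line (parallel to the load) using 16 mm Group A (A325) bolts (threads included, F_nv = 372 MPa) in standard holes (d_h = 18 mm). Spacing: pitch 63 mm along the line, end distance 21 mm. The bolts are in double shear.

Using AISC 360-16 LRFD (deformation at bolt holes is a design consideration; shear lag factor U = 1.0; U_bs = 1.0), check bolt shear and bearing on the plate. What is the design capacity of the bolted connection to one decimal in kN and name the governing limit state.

218.9 kN (bearing governs)

Bolt shear: A_b = π(16)²/4 = 201.06 mm². φR_n = 0.75 × 372 × 201.06 × 3 × 2 = 336.6 kN.
Bearing (8 mm plate, F_u = 400 MPa): end bolts L_c = 21 − 18/2 = 12, R_n = min(1.2×12×8×400, 2.4×16×8×400) = 46.08 kN/bolt; interior L_c = 63 − 18 = 45, R_n = 122.88 kN/bolt. φR_n = 0.75 × (1×46.08 + 2×122.88) = 218.9 kN.
Governing: min(336.6, 218.9) = 218.9 kN → bearing.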